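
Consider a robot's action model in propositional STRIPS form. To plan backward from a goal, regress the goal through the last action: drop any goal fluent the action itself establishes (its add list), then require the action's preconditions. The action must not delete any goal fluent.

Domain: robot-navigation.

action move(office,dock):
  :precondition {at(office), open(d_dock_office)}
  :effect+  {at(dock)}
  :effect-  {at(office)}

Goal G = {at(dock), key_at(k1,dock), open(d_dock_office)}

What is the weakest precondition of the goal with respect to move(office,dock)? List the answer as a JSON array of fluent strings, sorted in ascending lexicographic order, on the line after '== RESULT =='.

Regress:
  G ∩ del = {}  (empty — regression defined)
  G \ add = {at(dock), key_at(k1,dock), open(d_dock_office)} \ {at(dock)} = {key_at(k1,dock), open(d_dock_office)}
  ∪ pre   = {key_at(k1,dock), open(d_dock_office)} ∪ {at(office), open(d_dock_office)}
          = {at(office), key_at(k1,dock), open(d_dock_office)}

== RESULT ==
["at(office)", "key_at(k1,dock)", "open(d_dock_office)"]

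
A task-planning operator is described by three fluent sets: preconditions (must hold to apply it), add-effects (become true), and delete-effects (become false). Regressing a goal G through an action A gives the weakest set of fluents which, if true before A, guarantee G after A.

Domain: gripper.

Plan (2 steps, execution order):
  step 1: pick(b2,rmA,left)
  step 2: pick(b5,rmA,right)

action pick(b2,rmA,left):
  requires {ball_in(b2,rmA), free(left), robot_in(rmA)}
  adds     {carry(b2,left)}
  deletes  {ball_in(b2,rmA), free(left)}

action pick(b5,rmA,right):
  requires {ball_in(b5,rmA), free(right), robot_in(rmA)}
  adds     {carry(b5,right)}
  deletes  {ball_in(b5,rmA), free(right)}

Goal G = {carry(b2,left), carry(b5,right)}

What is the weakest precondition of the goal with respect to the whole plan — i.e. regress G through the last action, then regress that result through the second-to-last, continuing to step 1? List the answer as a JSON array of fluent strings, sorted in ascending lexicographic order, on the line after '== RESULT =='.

Work backward from the goal:
  through step 2 (pick(b5,rmA,right)): drop {carry(b5,right)}, keep {carry(b2,left)}, require {ball_in(b5,rmA), free(right), robot_in(rmA)}
    → {ball_in(b5,rmA), carry(b2,left), free(right), robot_in(rmA)}
  through step 1 (pick(b2,rmA,left)): drop {carry(b2,left)}, keep {ball_in(b5,rmA), free(right), robot_in(rmA)}, require {ball_in(b2,rmA), free(left), robot_in(rmA)}
    → {ball_in(b2,rmA), ball_in(b5,rmA), free(left), free(right), robot_in(rmA)}

== RESULT ==
["ball_in(b2,rmA)", "ball_in(b5,rmA)", "free(left)", "free(right)", "robot_in(rmA)"]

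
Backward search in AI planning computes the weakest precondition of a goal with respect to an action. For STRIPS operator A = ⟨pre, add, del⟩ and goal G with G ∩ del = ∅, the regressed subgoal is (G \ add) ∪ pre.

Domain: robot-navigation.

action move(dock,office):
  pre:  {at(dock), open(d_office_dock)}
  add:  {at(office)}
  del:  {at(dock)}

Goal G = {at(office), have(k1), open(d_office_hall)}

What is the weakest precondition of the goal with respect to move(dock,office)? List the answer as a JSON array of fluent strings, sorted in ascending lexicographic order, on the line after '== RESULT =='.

Regress:
  G ∩ del = {}  (empty — regression defined)
  G \ add = {at(office), have(k1), open(d_office_hall)} \ {at(office)} = {have(k1), open(d_office_hall)}
  ∪ pre   = {have(k1), open(d_office_hall)} ∪ {at(dock), open(d_office_dock)}
          = {at(dock), have(k1), open(d_office_dock), open(d_office_hall)}

== RESULT ==
["at(dock)", "have(k1)", "open(d_office_dock)", "open(d_office_hall)"]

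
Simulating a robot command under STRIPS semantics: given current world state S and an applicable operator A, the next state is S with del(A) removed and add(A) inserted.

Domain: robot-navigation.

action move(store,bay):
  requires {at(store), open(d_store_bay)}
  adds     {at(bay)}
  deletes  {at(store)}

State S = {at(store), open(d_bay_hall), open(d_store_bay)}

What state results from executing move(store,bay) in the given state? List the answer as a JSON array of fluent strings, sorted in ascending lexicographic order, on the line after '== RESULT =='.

Progress:
  pre ⊆ S: {at(store), open(d_store_bay)} ⊆ S  — applicable
  S \ del = {open(d_bay_hall), open(d_store_bay)}
  ∪ add   = {at(bay), open(d_bay_hall), open(d_store_bay)}

== RESULT ==
["at(bay)", "open(d_bay_hall)", "open(d_store_bay)"]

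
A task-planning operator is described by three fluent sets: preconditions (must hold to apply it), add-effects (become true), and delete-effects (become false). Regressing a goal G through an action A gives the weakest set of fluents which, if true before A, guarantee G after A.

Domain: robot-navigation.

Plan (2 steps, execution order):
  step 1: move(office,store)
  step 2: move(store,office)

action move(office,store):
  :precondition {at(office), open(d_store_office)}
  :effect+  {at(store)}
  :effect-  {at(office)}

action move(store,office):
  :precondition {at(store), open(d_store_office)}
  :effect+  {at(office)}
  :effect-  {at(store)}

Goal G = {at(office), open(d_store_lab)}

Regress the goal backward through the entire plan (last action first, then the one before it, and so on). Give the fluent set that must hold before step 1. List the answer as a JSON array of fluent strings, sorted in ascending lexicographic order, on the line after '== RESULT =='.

Regress step by step:
  through step 2 (move(store,office)): drop {at(office)}, keep {open(d_store_lab)}, require {at(store), open(d_store_office)}
    → {at(store), open(d_store_lab), open(d_store_office)}
  through step 1 (move(office,store)): drop {at(store)}, keep {open(d_store_lab), open(d_store_office)}, require {at(office), open(d_store_office)}
    → {at(office), open(d_store_lab), open(d_store_office)}

== RESULT ==
["at(office)", "open(d_store_lab)", "open(d_store_office)"]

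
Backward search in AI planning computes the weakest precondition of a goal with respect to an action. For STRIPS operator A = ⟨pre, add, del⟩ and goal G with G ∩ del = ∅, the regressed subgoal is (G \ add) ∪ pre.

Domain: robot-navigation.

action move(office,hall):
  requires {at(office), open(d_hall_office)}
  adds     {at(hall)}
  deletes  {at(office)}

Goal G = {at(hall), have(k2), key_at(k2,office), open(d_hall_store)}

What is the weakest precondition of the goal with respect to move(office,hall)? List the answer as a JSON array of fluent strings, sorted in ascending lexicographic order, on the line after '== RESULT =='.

Compute (G \ add) ∪ pre:
  G ∩ del = {}  (empty — regression defined)
  G \ add = {at(hall), have(k2), key_at(k2,office), open(d_hall_store)} \ {at(hall)} = {have(k2), key_at(k2,office), open(d_hall_store)}
  ∪ pre   = {have(k2), key_at(k2,office), open(d_hall_store)} ∪ {at(office), open(d_hall_office)}
          = {at(office), have(k2), key_at(k2,office), open(d_hall_office), open(d_hall_store)}

== RESULT ==
["at(office)", "have(k2)", "key_at(k2,office)", "open(d_hall_office)", "open(d_hall_store)"]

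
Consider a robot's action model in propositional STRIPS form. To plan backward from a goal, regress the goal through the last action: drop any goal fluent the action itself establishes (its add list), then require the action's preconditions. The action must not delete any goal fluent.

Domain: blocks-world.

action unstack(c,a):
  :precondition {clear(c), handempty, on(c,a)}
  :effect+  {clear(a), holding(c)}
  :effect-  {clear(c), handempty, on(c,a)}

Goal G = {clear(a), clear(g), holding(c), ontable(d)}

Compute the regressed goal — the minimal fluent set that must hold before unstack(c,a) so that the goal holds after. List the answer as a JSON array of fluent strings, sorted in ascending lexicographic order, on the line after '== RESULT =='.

Compute (G \ add) ∪ pre:
  G ∩ del = {}  (empty — regression defined)
  G \ add = {clear(a), clear(g), holding(c), ontable(d)} \ {clear(a), holding(c)} = {clear(g), ontable(d)}
  ∪ pre   = {clear(g), ontable(d)} ∪ {clear(c), handempty, on(c,a)}
          = {clear(c), clear(g), handempty, on(c,a), ontable(d)}

== RESULT ==
["clear(c)", "clear(g)", "handempty", "on(c,a)", "ontable(d)"]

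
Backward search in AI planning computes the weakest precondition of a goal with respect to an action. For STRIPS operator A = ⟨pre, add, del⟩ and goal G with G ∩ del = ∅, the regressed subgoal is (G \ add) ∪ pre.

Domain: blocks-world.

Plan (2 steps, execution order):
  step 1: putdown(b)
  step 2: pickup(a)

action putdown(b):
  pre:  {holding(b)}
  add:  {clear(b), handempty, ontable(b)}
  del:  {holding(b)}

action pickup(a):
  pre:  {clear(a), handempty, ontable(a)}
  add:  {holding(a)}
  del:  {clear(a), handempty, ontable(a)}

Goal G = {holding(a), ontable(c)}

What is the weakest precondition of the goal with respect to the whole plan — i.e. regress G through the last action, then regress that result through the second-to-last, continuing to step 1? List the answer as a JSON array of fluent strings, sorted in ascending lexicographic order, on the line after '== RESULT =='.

Work backward from the goal:
  through step 2 (pickup(a)): drop {holding(a)}, keep {ontable(c)}, require {clear(a), handempty, ontable(a)}
    → {clear(a), handempty, ontable(a), ontable(c)}
  through step 1 (putdown(b)): drop {handempty}, keep {clear(a), ontable(a), ontable(c)}, require {holding(b)}
    → {clear(a), holding(b), ontable(a), ontable(c)}

== RESULT ==
["clear(a)", "holding(b)", "ontable(a)", "ontable(c)"]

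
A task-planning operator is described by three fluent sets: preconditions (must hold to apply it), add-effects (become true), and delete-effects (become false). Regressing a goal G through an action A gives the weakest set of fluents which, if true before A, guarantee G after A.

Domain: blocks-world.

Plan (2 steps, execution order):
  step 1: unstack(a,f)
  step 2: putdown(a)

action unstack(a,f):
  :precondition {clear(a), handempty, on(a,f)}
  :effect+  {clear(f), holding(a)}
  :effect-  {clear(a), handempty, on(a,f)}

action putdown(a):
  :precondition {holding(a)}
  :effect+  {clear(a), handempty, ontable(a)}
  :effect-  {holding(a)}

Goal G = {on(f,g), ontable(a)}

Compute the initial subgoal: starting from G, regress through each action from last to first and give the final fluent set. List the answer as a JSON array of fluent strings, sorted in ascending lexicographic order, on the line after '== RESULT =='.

Regress step by step:
  through step 2 (putdown(a)): drop {ontable(a)}, keep {on(f,g)}, require {holding(a)}
    → {holding(a), on(f,g)}
  through step 1 (unstack(a,f)): drop {holding(a)}, keep {on(f,g)}, require {clear(a), handempty, on(a,f)}
    → {clear(a), handempty, on(a,f), on(f,g)}

== RESULT ==
["clear(a)", "handempty", "on(a,f)", "on(f,g)"]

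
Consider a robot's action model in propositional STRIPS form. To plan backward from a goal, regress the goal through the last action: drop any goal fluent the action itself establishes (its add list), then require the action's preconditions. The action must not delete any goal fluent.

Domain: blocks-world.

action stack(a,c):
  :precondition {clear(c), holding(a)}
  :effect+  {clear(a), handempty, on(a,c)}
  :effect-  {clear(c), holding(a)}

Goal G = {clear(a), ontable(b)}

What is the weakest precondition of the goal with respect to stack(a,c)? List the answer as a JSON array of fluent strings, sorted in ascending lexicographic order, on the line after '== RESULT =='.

Regress:
  G ∩ del = {}  (empty — regression defined)
  G \ add = {clear(a), ontable(b)} \ {clear(a), handempty, on(a,c)} = {ontable(b)}
  ∪ pre   = {ontable(b)} ∪ {clear(c), holding(a)}
          = {clear(c), holding(a), ontable(b)}

== RESULT ==
["clear(c)", "holding(a)", "ontable(b)"]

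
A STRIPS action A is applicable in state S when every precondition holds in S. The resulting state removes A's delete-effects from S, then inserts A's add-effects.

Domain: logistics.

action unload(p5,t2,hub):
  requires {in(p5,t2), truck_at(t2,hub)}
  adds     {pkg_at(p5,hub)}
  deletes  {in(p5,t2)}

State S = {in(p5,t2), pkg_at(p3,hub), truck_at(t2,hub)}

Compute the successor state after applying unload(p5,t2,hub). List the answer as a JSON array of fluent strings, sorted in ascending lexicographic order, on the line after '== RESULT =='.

Compute (S \ del) ∪ add:
  pre ⊆ S: {in(p5,t2), truck_at(t2,hub)} ⊆ S  — applicable
  S \ del = {pkg_at(p3,hub), truck_at(t2,hub)}
  ∪ add   = {pkg_at(p3,hub), pkg_at(p5,hub), truck_at(t2,hub)}

== RESULT ==
["pkg_at(p3,hub)", "pkg_at(p5,hub)", "truck_at(t2,hub)"]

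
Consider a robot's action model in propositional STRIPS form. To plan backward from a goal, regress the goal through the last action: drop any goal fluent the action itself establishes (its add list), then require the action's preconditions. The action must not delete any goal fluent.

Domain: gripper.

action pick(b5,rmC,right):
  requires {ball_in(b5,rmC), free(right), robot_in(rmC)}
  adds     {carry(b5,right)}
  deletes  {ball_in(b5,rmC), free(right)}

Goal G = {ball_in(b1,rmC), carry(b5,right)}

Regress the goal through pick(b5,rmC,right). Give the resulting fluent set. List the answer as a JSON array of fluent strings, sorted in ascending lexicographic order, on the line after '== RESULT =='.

Compute (G \ add) ∪ pre:
  G ∩ del = {}  (empty — regression defined)
  G \ add = {ball_in(b1,rmC), carry(b5,right)} \ {carry(b5,right)} = {ball_in(b1,rmC)}
  ∪ pre   = {ball_in(b1,rmC)} ∪ {ball_in(b5,rmC), free(right), robot_in(rmC)}
          = {ball_in(b1,rmC), ball_in(b5,rmC), free(right), robot_in(rmC)}

== RESULT ==
["ball_in(b1,rmC)", "ball_in(b5,rmC)", "free(right)", "robot_in(rmC)"]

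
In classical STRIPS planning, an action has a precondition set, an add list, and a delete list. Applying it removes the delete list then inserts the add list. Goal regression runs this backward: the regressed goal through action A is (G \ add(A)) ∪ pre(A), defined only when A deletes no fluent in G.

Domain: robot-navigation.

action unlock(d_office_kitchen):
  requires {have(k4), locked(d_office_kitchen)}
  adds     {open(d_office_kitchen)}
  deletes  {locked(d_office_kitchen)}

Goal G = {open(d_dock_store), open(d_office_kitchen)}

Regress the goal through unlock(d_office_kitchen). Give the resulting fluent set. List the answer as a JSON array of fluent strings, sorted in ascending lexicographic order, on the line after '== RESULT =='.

Regress:
  G ∩ del = {}  (empty — regression defined)
  G \ add = {open(d_dock_store), open(d_office_kitchen)} \ {open(d_office_kitchen)} = {open(d_dock_store)}
  ∪ pre   = {open(d_dock_store)} ∪ {have(k4), locked(d_office_kitchen)}
          = {have(k4), locked(d_office_kitchen), open(d_dock_store)}

== RESULT ==
["have(k4)", "locked(d_office_kitchen)", "open(d_dock_store)"]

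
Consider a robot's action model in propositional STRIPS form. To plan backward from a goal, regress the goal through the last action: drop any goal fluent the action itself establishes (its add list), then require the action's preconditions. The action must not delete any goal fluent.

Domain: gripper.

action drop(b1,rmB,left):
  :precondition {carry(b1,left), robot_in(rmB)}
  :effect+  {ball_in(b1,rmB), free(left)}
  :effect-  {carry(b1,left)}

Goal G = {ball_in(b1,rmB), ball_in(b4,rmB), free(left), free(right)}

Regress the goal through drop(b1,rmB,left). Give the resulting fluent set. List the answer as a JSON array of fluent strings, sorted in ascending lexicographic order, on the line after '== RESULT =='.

Compute (G \ add) ∪ pre:
  G ∩ del = {}  (empty — regression defined)
  G \ add = {ball_in(b1,rmB), ball_in(b4,rmB), free(left), free(right)} \ {ball_in(b1,rmB), free(left)} = {ball_in(b4,rmB), free(right)}
  ∪ pre   = {ball_in(b4,rmB), free(right)} ∪ {carry(b1,left), robot_in(rmB)}
          = {ball_in(b4,rmB), carry(b1,left), free(right), robot_in(rmB)}

== RESULT ==
["ball_in(b4,rmB)", "carry(b1,left)", "free(right)", "robot_in(rmB)"]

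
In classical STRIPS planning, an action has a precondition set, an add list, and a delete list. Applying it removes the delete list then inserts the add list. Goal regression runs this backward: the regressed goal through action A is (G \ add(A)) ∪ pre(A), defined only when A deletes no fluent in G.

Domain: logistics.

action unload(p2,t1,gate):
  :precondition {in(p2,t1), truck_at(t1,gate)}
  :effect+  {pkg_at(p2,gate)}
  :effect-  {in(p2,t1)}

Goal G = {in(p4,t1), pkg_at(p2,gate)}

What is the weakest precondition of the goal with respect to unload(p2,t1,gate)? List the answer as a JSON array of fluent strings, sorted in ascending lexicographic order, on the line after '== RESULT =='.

Regress:
  G ∩ del = {}  (empty — regression defined)
  G \ add = {in(p4,t1), pkg_at(p2,gate)} \ {pkg_at(p2,gate)} = {in(p4,t1)}
  ∪ pre   = {in(p4,t1)} ∪ {in(p2,t1), truck_at(t1,gate)}
          = {in(p2,t1), in(p4,t1), truck_at(t1,gate)}

== RESULT ==
["in(p2,t1)", "in(p4,t1)", "truck_at(t1,gate)"]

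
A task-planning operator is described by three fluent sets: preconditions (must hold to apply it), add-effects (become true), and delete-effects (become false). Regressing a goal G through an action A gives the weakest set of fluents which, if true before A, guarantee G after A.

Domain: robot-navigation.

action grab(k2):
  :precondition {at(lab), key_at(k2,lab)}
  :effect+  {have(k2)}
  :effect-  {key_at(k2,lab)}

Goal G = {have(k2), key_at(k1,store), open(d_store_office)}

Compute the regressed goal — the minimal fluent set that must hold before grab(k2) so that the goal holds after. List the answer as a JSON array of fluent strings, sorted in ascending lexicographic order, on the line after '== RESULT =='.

Compute (G \ add) ∪ pre:
  G ∩ del = {}  (empty — regression defined)
  G \ add = {have(k2), key_at(k1,store), open(d_store_office)} \ {have(k2)} = {key_at(k1,store), open(d_store_office)}
  ∪ pre   = {key_at(k1,store), open(d_store_office)} ∪ {at(lab), key_at(k2,lab)}
          = {at(lab), key_at(k1,store), key_at(k2,lab), open(d_store_office)}

== RESULT ==
["at(lab)", "key_at(k1,store)", "key_at(k2,lab)", "open(d_store_office)"]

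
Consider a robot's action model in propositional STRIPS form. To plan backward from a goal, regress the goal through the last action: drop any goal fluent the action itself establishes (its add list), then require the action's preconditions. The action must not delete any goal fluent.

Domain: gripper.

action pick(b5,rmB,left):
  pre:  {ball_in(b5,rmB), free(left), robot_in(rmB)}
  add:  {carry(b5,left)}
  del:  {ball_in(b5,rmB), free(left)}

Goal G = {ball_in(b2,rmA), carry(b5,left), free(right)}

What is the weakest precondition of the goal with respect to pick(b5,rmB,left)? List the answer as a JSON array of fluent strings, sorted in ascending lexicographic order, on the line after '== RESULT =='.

Regress:
  G ∩ del = {}  (empty — regression defined)
  G \ add = {ball_in(b2,rmA), carry(b5,left), free(right)} \ {carry(b5,left)} = {ball_in(b2,rmA), free(right)}
  ∪ pre   = {ball_in(b2,rmA), free(right)} ∪ {ball_in(b5,rmB), free(left), robot_in(rmB)}
          = {ball_in(b2,rmA), ball_in(b5,rmB), free(left), free(right), robot_in(rmB)}

== RESULT ==
["ball_in(b2,rmA)", "ball_in(b5,rmB)", "free(left)", "free(right)", "robot_in(rmB)"]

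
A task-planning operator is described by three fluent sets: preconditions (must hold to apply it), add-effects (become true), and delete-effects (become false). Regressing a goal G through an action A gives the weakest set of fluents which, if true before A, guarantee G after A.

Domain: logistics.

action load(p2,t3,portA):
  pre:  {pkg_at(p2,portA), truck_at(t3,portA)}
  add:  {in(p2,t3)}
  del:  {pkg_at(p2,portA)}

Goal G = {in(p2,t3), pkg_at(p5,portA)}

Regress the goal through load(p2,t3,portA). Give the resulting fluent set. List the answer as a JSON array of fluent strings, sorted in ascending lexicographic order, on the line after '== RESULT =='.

Regress:
  G ∩ del = {}  (empty — regression defined)
  G \ add = {in(p2,t3), pkg_at(p5,portA)} \ {in(p2,t3)} = {pkg_at(p5,portA)}
  ∪ pre   = {pkg_at(p5,portA)} ∪ {pkg_at(p2,portA), truck_at(t3,portA)}
          = {pkg_at(p2,portA), pkg_at(p5,portA), truck_at(t3,portA)}

== RESULT ==
["pkg_at(p2,portA)", "pkg_at(p5,portA)", "truck_at(t3,portA)"]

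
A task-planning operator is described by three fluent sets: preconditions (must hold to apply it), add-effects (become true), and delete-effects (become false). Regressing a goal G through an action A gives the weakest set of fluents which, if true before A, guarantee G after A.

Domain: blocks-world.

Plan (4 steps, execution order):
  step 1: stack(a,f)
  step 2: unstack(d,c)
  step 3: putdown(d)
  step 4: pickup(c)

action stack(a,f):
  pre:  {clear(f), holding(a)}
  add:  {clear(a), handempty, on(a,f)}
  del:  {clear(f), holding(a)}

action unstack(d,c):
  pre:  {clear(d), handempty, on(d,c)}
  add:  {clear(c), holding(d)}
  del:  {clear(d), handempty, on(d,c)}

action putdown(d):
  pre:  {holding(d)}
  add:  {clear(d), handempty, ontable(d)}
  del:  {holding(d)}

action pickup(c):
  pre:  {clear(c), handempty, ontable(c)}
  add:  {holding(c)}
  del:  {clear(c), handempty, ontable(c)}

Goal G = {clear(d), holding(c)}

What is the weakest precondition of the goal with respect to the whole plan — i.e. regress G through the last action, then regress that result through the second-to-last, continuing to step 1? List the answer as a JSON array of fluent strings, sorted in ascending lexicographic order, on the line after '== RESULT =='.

Regress step by step:
  through step 4 (pickup(c)): drop {holding(c)}, keep {clear(d)}, require {clear(c), handempty, ontable(c)}
    → {clear(c), clear(d), handempty, ontable(c)}
  through step 3 (putdown(d)): drop {clear(d), handempty}, keep {clear(c), ontable(c)}, require {holding(d)}
    → {clear(c), holding(d), ontable(c)}
  through step 2 (unstack(d,c)): drop {clear(c), holding(d)}, keep {ontable(c)}, require {clear(d), handempty, on(d,c)}
    → {clear(d), handempty, on(d,c), ontable(c)}
  through step 1 (stack(a,f)): drop {handempty}, keep {clear(d), on(d,c), ontable(c)}, require {clear(f), holding(a)}
    → {clear(d), clear(f), holding(a), on(d,c), ontable(c)}

== RESULT ==
["clear(d)", "clear(f)", "holding(a)", "on(d,c)", "ontable(c)"]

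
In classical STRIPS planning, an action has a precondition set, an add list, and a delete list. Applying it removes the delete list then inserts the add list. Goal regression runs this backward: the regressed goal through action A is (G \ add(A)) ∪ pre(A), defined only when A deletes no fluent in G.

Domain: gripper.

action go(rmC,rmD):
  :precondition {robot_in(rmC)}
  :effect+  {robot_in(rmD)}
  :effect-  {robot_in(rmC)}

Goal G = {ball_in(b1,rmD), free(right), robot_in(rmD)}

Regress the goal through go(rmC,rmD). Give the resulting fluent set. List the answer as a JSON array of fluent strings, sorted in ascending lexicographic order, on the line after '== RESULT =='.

Regress:
  G ∩ del = {}  (empty — regression defined)
  G \ add = {ball_in(b1,rmD), free(right), robot_in(rmD)} \ {robot_in(rmD)} = {ball_in(b1,rmD), free(right)}
  ∪ pre   = {ball_in(b1,rmD), free(right)} ∪ {robot_in(rmC)}
          = {ball_in(b1,rmD), free(right), robot_in(rmC)}

== RESULT ==
["ball_in(b1,rmD)", "free(right)", "robot_in(rmC)"]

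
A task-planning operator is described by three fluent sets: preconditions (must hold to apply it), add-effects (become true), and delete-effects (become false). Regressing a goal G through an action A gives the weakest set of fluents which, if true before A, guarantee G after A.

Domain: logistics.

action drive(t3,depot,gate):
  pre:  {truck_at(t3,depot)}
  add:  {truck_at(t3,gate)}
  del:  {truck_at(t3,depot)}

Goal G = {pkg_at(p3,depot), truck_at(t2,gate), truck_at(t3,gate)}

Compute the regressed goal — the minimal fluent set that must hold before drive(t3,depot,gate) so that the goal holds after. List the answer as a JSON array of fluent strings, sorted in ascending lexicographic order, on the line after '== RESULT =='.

Regress:
  G ∩ del = {}  (empty — regression defined)
  G \ add = {pkg_at(p3,depot), truck_at(t2,gate), truck_at(t3,gate)} \ {truck_at(t3,gate)} = {pkg_at(p3,depot), truck_at(t2,gate)}
  ∪ pre   = {pkg_at(p3,depot), truck_at(t2,gate)} ∪ {truck_at(t3,depot)}
          = {pkg_at(p3,depot), truck_at(t2,gate), truck_at(t3,depot)}

== RESULT ==
["pkg_at(p3,depot)", "truck_at(t2,gate)", "truck_at(t3,depot)"]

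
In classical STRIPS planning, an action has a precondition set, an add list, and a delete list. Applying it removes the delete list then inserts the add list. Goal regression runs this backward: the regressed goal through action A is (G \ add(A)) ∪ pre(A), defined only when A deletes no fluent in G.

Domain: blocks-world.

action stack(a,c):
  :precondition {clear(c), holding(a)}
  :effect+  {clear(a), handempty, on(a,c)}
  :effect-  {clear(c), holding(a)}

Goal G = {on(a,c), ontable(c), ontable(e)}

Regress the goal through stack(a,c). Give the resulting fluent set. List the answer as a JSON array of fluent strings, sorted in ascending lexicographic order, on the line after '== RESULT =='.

Compute (G \ add) ∪ pre:
  G ∩ del = {}  (empty — regression defined)
  G \ add = {on(a,c), ontable(c), ontable(e)} \ {clear(a), handempty, on(a,c)} = {ontable(c), ontable(e)}
  ∪ pre   = {ontable(c), ontable(e)} ∪ {clear(c), holding(a)}
          = {clear(c), holding(a), ontable(c), ontable(e)}

== RESULT ==
["clear(c)", "holding(a)", "ontable(c)", "ontable(e)"]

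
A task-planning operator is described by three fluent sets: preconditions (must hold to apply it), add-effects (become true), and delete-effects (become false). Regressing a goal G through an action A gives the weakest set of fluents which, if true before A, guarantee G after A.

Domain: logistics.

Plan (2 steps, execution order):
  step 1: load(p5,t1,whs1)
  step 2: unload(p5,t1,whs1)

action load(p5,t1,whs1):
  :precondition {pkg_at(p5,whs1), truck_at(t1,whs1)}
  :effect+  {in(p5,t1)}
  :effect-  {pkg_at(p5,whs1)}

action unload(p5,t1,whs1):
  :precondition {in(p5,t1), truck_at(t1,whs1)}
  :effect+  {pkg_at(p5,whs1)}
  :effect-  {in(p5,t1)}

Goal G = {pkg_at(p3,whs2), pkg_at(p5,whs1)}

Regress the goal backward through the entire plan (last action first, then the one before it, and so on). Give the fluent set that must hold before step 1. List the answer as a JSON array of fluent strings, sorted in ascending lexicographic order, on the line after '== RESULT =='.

Regress step by step:
  through step 2 (unload(p5,t1,whs1)): drop {pkg_at(p5,whs1)}, keep {pkg_at(p3,whs2)}, require {in(p5,t1), truck_at(t1,whs1)}
    → {in(p5,t1), pkg_at(p3,whs2), truck_at(t1,whs1)}
  through step 1 (load(p5,t1,whs1)): drop {in(p5,t1)}, keep {pkg_at(p3,whs2), truck_at(t1,whs1)}, require {pkg_at(p5,whs1), truck_at(t1,whs1)}
    → {pkg_at(p3,whs2), pkg_at(p5,whs1), truck_at(t1,whs1)}

== RESULT ==
["pkg_at(p3,whs2)", "pkg_at(p5,whs1)", "truck_at(t1,whs1)"]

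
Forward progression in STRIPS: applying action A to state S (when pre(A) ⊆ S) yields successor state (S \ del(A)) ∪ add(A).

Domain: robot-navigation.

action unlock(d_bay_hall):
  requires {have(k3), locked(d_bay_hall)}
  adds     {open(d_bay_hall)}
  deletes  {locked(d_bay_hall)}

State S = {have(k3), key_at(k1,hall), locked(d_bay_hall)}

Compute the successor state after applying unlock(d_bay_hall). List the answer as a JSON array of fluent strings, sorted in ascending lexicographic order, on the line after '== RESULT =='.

Compute (S \ del) ∪ add:
  pre ⊆ S: {have(k3), locked(d_bay_hall)} ⊆ S  — applicable
  S \ del = {have(k3), key_at(k1,hall)}
  ∪ add   = {have(k3), key_at(k1,hall), open(d_bay_hall)}

== RESULT ==
["have(k3)", "key_at(k1,hall)", "open(d_bay_hall)"]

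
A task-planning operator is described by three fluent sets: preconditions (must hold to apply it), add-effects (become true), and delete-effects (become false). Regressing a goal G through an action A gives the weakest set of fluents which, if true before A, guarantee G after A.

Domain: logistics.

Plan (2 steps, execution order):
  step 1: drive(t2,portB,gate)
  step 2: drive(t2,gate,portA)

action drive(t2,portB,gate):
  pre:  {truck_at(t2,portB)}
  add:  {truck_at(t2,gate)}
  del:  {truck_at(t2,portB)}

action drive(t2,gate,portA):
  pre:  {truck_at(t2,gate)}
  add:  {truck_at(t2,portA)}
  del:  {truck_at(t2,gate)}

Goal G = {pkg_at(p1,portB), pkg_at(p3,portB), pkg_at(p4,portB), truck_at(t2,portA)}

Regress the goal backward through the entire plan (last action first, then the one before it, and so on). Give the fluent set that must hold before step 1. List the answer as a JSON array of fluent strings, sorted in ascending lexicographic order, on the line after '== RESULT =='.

Work backward from the goal:
  through step 2 (drive(t2,gate,portA)): drop {truck_at(t2,portA)}, keep {pkg_at(p1,portB), pkg_at(p3,portB), pkg_at(p4,portB)}, require {truck_at(t2,gate)}
    → {pkg_at(p1,portB), pkg_at(p3,portB), pkg_at(p4,portB), truck_at(t2,gate)}
  through step 1 (drive(t2,portB,gate)): drop {truck_at(t2,gate)}, keep {pkg_at(p1,portB), pkg_at(p3,portB), pkg_at(p4,portB)}, require {truck_at(t2,portB)}
    → {pkg_at(p1,portB), pkg_at(p3,portB), pkg_at(p4,portB), truck_at(t2,portB)}

== RESULT ==
["pkg_at(p1,portB)", "pkg_at(p3,portB)", "pkg_at(p4,portB)", "truck_at(t2,portB)"]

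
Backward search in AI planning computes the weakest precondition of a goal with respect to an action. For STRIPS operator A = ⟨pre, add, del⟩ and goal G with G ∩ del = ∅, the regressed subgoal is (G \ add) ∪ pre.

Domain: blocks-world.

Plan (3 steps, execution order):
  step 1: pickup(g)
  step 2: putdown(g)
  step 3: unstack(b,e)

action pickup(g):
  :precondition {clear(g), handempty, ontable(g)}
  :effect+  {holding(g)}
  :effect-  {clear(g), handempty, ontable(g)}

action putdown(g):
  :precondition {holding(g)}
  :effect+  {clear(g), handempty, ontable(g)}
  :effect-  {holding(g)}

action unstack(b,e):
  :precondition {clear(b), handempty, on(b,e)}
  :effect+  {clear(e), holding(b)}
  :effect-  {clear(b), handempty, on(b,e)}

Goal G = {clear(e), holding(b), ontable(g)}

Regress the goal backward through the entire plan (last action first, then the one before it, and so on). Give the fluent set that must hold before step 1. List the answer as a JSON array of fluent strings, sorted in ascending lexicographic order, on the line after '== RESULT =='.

Regress step by step:
  through step 3 (unstack(b,e)): drop {clear(e), holding(b)}, keep {ontable(g)}, require {clear(b), handempty, on(b,e)}
    → {clear(b), handempty, on(b,e), ontable(g)}
  through step 2 (putdown(g)): drop {handempty, ontable(g)}, keep {clear(b), on(b,e)}, require {holding(g)}
    → {clear(b), holding(g), on(b,e)}
  through step 1 (pickup(g)): drop {holding(g)}, keep {clear(b), on(b,e)}, require {clear(g), handempty, ontable(g)}
    → {clear(b), clear(g), handempty, on(b,e), ontable(g)}

== RESULT ==
["clear(b)", "clear(g)", "handempty", "on(b,e)", "ontable(g)"]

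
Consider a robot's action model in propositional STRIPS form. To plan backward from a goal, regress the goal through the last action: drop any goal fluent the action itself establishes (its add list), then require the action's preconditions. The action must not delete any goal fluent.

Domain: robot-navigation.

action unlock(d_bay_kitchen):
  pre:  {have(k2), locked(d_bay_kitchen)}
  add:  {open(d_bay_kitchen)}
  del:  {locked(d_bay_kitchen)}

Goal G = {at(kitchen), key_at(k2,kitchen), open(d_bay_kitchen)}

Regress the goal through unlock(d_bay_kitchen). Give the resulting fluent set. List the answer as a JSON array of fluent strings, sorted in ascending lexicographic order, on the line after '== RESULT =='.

Compute (G \ add) ∪ pre:
  G ∩ del = {}  (empty — regression defined)
  G \ add = {at(kitchen), key_at(k2,kitchen), open(d_bay_kitchen)} \ {open(d_bay_kitchen)} = {at(kitchen), key_at(k2,kitchen)}
  ∪ pre   = {at(kitchen), key_at(k2,kitchen)} ∪ {have(k2), locked(d_bay_kitchen)}
          = {at(kitchen), have(k2), key_at(k2,kitchen), locked(d_bay_kitchen)}

== RESULT ==
["at(kitchen)", "have(k2)", "key_at(k2,kitchen)", "locked(d_bay_kitchen)"]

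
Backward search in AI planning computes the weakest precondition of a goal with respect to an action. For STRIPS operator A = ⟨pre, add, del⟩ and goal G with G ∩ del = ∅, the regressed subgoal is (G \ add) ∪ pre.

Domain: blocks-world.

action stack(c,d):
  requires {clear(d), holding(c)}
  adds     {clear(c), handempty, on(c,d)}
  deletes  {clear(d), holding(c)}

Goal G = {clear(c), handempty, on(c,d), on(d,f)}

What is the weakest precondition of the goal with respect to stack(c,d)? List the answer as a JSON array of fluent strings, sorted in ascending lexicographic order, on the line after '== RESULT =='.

Regress:
  G ∩ del = {}  (empty — regression defined)
  G \ add = {clear(c), handempty, on(c,d), on(d,f)} \ {clear(c), handempty, on(c,d)} = {on(d,f)}
  ∪ pre   = {on(d,f)} ∪ {clear(d), holding(c)}
          = {clear(d), holding(c), on(d,f)}

== RESULT ==
["clear(d)", "holding(c)", "on(d,f)"]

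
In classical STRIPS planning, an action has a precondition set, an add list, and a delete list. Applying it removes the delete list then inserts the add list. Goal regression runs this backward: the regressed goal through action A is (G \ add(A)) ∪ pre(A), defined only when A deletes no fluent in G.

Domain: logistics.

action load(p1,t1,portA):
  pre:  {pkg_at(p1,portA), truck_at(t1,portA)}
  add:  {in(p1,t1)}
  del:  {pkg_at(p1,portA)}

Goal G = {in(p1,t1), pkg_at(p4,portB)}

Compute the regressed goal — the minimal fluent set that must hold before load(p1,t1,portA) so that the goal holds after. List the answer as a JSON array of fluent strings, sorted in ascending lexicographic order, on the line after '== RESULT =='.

Compute (G \ add) ∪ pre:
  G ∩ del = {}  (empty — regression defined)
  G \ add = {in(p1,t1), pkg_at(p4,portB)} \ {in(p1,t1)} = {pkg_at(p4,portB)}
  ∪ pre   = {pkg_at(p4,portB)} ∪ {pkg_at(p1,portA), truck_at(t1,portA)}
          = {pkg_at(p1,portA), pkg_at(p4,portB), truck_at(t1,portA)}

== RESULT ==
["pkg_at(p1,portA)", "pkg_at(p4,portB)", "truck_at(t1,portA)"]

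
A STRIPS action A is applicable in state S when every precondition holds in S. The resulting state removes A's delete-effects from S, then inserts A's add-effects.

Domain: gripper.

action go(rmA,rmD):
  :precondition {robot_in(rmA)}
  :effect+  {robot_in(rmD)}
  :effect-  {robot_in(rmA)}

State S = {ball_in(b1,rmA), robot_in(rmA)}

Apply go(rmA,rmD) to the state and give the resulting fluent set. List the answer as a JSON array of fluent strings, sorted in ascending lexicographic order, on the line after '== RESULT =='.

Progress:
  pre ⊆ S: {robot_in(rmA)} ⊆ S  — applicable
  S \ del = {ball_in(b1,rmA)}
  ∪ add   = {ball_in(b1,rmA), robot_in(rmD)}

== RESULT ==
["ball_in(b1,rmA)", "robot_in(rmD)"]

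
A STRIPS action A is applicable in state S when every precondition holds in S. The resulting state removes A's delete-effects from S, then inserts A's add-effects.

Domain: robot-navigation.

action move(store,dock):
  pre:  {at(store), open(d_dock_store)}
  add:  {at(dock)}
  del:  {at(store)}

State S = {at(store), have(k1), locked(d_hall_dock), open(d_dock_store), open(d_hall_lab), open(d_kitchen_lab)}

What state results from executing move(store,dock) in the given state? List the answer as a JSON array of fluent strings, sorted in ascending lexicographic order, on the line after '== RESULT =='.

Progress:
  pre ⊆ S: {at(store), open(d_dock_store)} ⊆ S  — applicable
  S \ del = {have(k1), locked(d_hall_dock), open(d_dock_store), open(d_hall_lab), open(d_kitchen_lab)}
  ∪ add   = {at(dock), have(k1), locked(d_hall_dock), open(d_dock_store), open(d_hall_lab), open(d_kitchen_lab)}

== RESULT ==
["at(dock)", "have(k1)", "locked(d_hall_dock)", "open(d_dock_store)", "open(d_hall_lab)", "open(d_kitchen_lab)"]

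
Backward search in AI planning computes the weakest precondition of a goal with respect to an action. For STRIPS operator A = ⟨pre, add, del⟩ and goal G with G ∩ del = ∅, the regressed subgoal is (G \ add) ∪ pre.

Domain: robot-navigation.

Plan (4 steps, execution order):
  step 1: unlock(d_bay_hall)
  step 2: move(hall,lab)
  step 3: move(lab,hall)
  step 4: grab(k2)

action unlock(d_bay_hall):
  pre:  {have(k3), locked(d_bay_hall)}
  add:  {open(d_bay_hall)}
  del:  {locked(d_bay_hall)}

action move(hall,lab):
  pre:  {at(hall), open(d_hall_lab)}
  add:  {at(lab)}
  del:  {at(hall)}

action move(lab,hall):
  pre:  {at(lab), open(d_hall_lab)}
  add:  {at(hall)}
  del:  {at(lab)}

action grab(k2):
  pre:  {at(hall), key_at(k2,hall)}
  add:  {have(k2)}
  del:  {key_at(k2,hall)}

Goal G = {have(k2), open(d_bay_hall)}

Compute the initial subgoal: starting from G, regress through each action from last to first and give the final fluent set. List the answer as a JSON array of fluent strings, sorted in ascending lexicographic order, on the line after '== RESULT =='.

Regress step by step:
  through step 4 (grab(k2)): drop {have(k2)}, keep {open(d_bay_hall)}, require {at(hall), key_at(k2,hall)}
    → {at(hall), key_at(k2,hall), open(d_bay_hall)}
  through step 3 (move(lab,hall)): drop {at(hall)}, keep {key_at(k2,hall), open(d_bay_hall)}, require {at(lab), open(d_hall_lab)}
    → {at(lab), key_at(k2,hall), open(d_bay_hall), open(d_hall_lab)}
  through step 2 (move(hall,lab)): drop {at(lab)}, keep {key_at(k2,hall), open(d_bay_hall), open(d_hall_lab)}, require {at(hall), open(d_hall_lab)}
    → {at(hall), key_at(k2,hall), open(d_bay_hall), open(d_hall_lab)}
  through step 1 (unlock(d_bay_hall)): drop {open(d_bay_hall)}, keep {at(hall), key_at(k2,hall), open(d_hall_lab)}, require {have(k3), locked(d_bay_hall)}
    → {at(hall), have(k3), key_at(k2,hall), locked(d_bay_hall), open(d_hall_lab)}

== RESULT ==
["at(hall)", "have(k3)", "key_at(k2,hall)", "locked(d_bay_hall)", "open(d_hall_lab)"]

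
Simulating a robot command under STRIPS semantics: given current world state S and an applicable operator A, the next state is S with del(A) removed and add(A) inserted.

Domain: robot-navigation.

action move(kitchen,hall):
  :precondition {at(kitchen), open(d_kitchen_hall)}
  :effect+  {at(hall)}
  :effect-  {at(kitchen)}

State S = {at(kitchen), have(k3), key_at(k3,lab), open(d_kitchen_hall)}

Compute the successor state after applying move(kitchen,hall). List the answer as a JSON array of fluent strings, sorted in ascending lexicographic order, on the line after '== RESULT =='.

Compute (S \ del) ∪ add:
  pre ⊆ S: {at(kitchen), open(d_kitchen_hall)} ⊆ S  — applicable
  S \ del = {have(k3), key_at(k3,lab), open(d_kitchen_hall)}
  ∪ add   = {at(hall), have(k3), key_at(k3,lab), open(d_kitchen_hall)}

== RESULT ==
["at(hall)", "have(k3)", "key_at(k3,lab)", "open(d_kitchen_hall)"]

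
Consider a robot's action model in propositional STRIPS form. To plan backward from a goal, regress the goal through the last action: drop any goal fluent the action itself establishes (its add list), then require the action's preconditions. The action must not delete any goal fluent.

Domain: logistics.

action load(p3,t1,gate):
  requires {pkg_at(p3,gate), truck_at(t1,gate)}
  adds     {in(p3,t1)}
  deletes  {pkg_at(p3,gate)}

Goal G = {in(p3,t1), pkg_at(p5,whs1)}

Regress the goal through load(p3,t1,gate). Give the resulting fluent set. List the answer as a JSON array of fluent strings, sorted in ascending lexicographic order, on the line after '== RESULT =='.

Compute (G \ add) ∪ pre:
  G ∩ del = {}  (empty — regression defined)
  G \ add = {in(p3,t1), pkg_at(p5,whs1)} \ {in(p3,t1)} = {pkg_at(p5,whs1)}
  ∪ pre   = {pkg_at(p5,whs1)} ∪ {pkg_at(p3,gate), truck_at(t1,gate)}
          = {pkg_at(p3,gate), pkg_at(p5,whs1), truck_at(t1,gate)}

== RESULT ==
["pkg_at(p3,gate)", "pkg_at(p5,whs1)", "truck_at(t1,gate)"]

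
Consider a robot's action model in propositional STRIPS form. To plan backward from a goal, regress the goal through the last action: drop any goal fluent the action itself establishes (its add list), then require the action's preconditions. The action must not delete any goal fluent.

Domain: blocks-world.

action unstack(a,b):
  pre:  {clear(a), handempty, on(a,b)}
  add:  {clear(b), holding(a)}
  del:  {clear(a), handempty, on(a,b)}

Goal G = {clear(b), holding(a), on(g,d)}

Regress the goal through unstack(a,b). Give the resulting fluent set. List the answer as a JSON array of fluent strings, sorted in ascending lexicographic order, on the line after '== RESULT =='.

Compute (G \ add) ∪ pre:
  G ∩ del = {}  (empty — regression defined)
  G \ add = {clear(b), holding(a), on(g,d)} \ {clear(b), holding(a)} = {on(g,d)}
  ∪ pre   = {on(g,d)} ∪ {clear(a), handempty, on(a,b)}
          = {clear(a), handempty, on(a,b), on(g,d)}

== RESULT ==
["clear(a)", "handempty", "on(a,b)", "on(g,d)"]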